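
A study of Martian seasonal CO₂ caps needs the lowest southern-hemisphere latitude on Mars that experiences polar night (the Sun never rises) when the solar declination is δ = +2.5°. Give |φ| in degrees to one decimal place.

|φ| = 87.5°

Polar night requires cos H₀ = −tan φ tan δ ≥ 1, i.e. tan φ tan δ ≤ −1.
The boundary is |tan φ| · |tan δ| = 1, so |φ| = 90° − |δ| = 90° − 2.5° = 87.5° in the southern hemisphere.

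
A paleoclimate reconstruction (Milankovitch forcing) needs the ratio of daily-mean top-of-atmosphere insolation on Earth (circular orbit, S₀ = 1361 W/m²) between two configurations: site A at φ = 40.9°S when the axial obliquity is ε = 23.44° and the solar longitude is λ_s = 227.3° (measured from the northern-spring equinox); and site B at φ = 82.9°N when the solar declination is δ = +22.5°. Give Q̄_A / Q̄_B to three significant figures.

Q̄_A / Q̄_B ≈ 0.879

— Configuration A (φ=-40.9°):
Solar declination: sin δ = sin ε · sin λ_s = sin 23.44° × sin 227.3° = -0.29234, so δ = -16.998°.
cos H₀ = −tan(-40.9°) tan(-16.998°) = -0.2648, H₀ = 1.8388 rad.
Bracket: H₀ sin φ sin δ + cos φ cos δ sin H₀ = 1.8388×-0.65474×-0.29234 + 0.75585×0.95631×0.96430 = 0.351959 + 0.697022 = 1.048981.
Q̄ = (S₀/π) × [bracket] = (1361/π) × 1.048981 = 454.44 W/m².
— Configuration B (φ=+82.9°):
cos H₀ = −tan(+82.9°) tan(+22.500°) = -3.3255 ≤ −1 ⇒ polar day, H₀ = π.
Bracket: H₀ sin φ sin δ + cos φ cos δ sin H₀ = 3.1416×0.99233×0.38268 + 0.12360×0.92388×0.00000 = 1.193006 + 0.000000 = 1.193006.
Q̄ = (S₀/π) × [bracket] = (1361/π) × 1.193006 = 516.83 W/m².
Ratio Q̄_A / Q̄_B = 454.44 / 516.83 = 0.8793.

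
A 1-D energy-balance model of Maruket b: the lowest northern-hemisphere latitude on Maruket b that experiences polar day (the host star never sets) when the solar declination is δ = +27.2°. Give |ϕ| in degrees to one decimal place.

Polar day requires cos h₀ = −tan ϕ tan δ ≤ −1, i.e. tan ϕ tan δ ≥ 1.
The boundary is |tan ϕ| · |tan δ| = 1, so |ϕ| = 90° − |δ| = 90° − 27.2° = 62.8° in the northern hemisphere.

|ϕ| = 62.8°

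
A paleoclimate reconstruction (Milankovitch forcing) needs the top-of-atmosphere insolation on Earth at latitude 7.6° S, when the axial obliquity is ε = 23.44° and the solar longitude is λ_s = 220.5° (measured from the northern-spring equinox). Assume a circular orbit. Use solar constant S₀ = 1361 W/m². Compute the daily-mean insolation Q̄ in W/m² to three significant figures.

Q̄ ≈ 438 W/m²

Solar declination: sin δ = sin ε · sin λ_s = sin 23.44° × sin 220.5° = -0.25834, so δ = -14.972°.
cos H₀ = −tan(-7.6°) tan(-14.972°) = -0.0357, H₀ = 1.6065 rad.
Bracket: H₀ sin φ sin δ + cos φ cos δ sin H₀ = 1.6065×-0.13226×-0.25834 + 0.99122×0.96605×0.99936 = 0.054891 + 0.956955 = 1.011846.
Q̄ = (S₀/π) × [bracket] = (1361/π) × 1.011846 = 438.4 W/m².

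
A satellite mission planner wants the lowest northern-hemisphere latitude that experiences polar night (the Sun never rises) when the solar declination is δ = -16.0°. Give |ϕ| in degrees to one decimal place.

Polar night requires cos h₀ = −tan ϕ tan δ ≥ 1, i.e. tan ϕ tan δ ≤ −1.
The boundary is |tan ϕ| · |tan δ| = 1, so |ϕ| = 90° − |δ| = 90° − 16.0° = 74.0° in the northern hemisphere.

|ϕ| = 74.0°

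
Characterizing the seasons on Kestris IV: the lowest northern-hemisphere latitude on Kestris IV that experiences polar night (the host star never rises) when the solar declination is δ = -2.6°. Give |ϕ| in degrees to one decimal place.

|ϕ| = 87.4°

Polar night requires cos h₀ = −tan ϕ tan δ ≥ 1, i.e. tan ϕ tan δ ≤ −1.
The boundary is |tan ϕ| · |tan δ| = 1, so |ϕ| = 90° − |δ| = 90° − 2.6° = 87.4° in the northern hemisphere.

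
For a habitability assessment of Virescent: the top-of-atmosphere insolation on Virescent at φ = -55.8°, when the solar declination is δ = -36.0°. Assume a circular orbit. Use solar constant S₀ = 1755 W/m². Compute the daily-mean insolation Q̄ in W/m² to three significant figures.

Q̄ ≈ 853 W/m²

cos H₀ = −tan(-55.8°) tan(-36.000°) = -1.0691 ≤ −1 ⇒ polar day, H₀ = π.
Bracket: H₀ sin φ sin δ + cos φ cos δ sin H₀ = 3.1416×-0.82708×-0.58779 + 0.56208×0.80902×0.00000 = 1.527287 + 0.000000 = 1.527287.
Q̄ = (S₀/π) × [bracket] = (1755/π) × 1.527287 = 853.2 W/m².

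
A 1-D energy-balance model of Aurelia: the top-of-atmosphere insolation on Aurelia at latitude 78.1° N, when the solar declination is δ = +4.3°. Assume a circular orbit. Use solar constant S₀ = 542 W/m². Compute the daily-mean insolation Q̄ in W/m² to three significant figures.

Q̄ ≈ 57.6 W/m²

cos H₀ = −tan(+78.1°) tan(+4.300°) = -0.3568, H₀ = 1.9356 rad.
Bracket: H₀ sin φ sin δ + cos φ cos δ sin H₀ = 1.9356×0.97851×0.07498 + 0.20620×0.99719×0.93418 = 0.142012 + 0.192087 = 0.334099.
Q̄ = (S₀/π) × [bracket] = (542/π) × 0.334099 = 57.64 W/m².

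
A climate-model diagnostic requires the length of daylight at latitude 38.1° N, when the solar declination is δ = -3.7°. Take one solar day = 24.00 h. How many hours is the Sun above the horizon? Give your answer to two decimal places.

11.61 h

cos H₀ = −tan φ · tan δ = −tan(+38.1°) × tan(-3.700°) = 0.0507, so H₀ = 1.5201 rad = 87.09°.
Daylight = 2H₀/(2π) × 24.00 h = (1.5201/π) × 24.00 = 11.61 h.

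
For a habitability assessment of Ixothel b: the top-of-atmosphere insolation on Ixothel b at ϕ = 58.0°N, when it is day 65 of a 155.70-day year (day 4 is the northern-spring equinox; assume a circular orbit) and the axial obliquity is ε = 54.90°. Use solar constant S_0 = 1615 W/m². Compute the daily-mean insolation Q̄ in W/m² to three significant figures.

Q̄ ≈ 706 W/m²

Solar longitude: L_s = 360° × (65 − 4)/155.70 = 141.040°.
sin δ = sin 54.90° × sin 141.040° = 0.51443, so δ = +30.959°.
cos h₀ = −tan(+58.0°) tan(+30.959°) = -0.9600, h₀ = 2.8579 rad.
Bracket: h₀ sin ϕ sin δ + cos ϕ cos δ sin h₀ = 2.8579×0.84805×0.51443 + 0.52992×0.85753×0.27989 = 1.246794 + 0.127188 = 1.373982.
Q̄ = (S_0/π) × [bracket] = (1615/π) × 1.373982 = 706.3 W/m².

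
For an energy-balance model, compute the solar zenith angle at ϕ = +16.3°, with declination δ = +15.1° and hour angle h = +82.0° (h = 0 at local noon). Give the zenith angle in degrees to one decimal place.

cos θ_z = sin ϕ sin δ + cos ϕ cos δ cos h = 0.073115 + 0.128967 = 0.202082.
θ_z = arccos(0.202082) = 78.3°.

θ_z = 78.3°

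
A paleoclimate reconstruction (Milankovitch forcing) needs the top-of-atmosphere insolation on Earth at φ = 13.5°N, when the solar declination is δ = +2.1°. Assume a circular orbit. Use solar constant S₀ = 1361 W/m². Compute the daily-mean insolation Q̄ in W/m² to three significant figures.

cos H₀ = −tan(+13.5°) tan(+2.100°) = -0.0088, H₀ = 1.5796 rad.
Bracket: H₀ sin φ sin δ + cos φ cos δ sin H₀ = 1.5796×0.23345×0.03664 + 0.97237×0.99933×0.99996 = 0.013511 + 0.971680 = 0.985191.
Q̄ = (S₀/π) × [bracket] = (1361/π) × 0.985191 = 426.8 W/m².

Q̄ ≈ 427 W/m²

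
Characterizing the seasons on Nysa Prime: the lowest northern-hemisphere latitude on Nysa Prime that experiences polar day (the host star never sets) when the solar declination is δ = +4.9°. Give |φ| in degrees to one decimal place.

Polar day requires cos H₀ = −tan φ tan δ ≤ −1, i.e. tan φ tan δ ≥ 1.
The boundary is |tan φ| · |tan δ| = 1, so |φ| = 90° − |δ| = 90° − 4.9° = 85.1° in the northern hemisphere.

|φ| = 85.1°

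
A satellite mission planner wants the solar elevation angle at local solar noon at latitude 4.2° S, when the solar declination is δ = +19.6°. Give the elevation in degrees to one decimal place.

At local noon the hour angle is zero, so the zenith angle equals |φ − δ| = |-4.2° − (+19.600°)| = 23.800°.
Elevation = 90° − 23.800° = 66.2°.

66.2°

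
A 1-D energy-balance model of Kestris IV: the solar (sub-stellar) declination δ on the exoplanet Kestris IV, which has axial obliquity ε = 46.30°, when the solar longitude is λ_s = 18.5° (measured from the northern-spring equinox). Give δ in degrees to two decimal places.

sin δ = sin ε · sin λ_s = sin 46.30° × sin 18.5° = 0.229401.
δ = arcsin(0.229401) = +13.26°.

δ = +13.26°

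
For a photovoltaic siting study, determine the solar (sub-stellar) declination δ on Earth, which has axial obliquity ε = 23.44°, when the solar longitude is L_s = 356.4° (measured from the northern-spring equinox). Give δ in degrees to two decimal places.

δ = -1.43°

sin δ = sin ε · sin L_s = sin 23.44° × sin 356.4° = -0.024977.
δ = arcsin(-0.024977) = -1.43°.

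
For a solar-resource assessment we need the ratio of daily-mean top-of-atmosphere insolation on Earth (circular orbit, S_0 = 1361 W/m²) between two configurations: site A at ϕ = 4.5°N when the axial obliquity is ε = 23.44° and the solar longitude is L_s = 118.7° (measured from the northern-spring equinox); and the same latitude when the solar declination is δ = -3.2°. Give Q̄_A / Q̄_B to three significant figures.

Q̄_A / Q̄_B ≈ 0.989

— Configuration A (ϕ=+4.5°):
Solar declination: sin δ = sin ε · sin L_s = sin 23.44° × sin 118.7° = 0.34892, so δ = +20.421°.
cos h₀ = −tan(+4.5°) tan(+20.421°) = -0.0293, h₀ = 1.6001 rad.
Bracket: h₀ sin ϕ sin δ + cos ϕ cos δ sin h₀ = 1.6001×0.07846×0.34892 + 0.99692×0.93715×0.99957 = 0.043805 + 0.933862 = 0.977667.
Q̄ = (S_0/π) × [bracket] = (1361/π) × 0.977667 = 423.54 W/m².
— Configuration B (ϕ=+4.5°):
cos h₀ = −tan(+4.5°) tan(-3.200°) = 0.0044, h₀ = 1.5664 rad.
Bracket: h₀ sin ϕ sin δ + cos ϕ cos δ sin h₀ = 1.5664×0.07846×-0.05582 + 0.99692×0.99844×0.99999 = -0.006860 + 0.995355 = 0.988495.
Q̄ = (S_0/π) × [bracket] = (1361/π) × 0.988495 = 428.24 W/m².
Ratio Q̄_A / Q̄_B = 423.54 / 428.24 = 0.9890.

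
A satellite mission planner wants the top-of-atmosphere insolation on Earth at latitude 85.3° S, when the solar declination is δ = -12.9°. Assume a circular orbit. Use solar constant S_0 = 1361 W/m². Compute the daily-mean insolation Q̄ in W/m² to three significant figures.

Q̄ ≈ 303 W/m²

cos h₀ = −tan(-85.3°) tan(-12.900°) = -2.7858 ≤ −1 ⇒ polar day, h₀ = π.
Bracket: h₀ sin ϕ sin δ + cos ϕ cos δ sin h₀ = 3.1416×-0.99664×-0.22325 + 0.08194×0.97476×0.00000 = 0.699006 + 0.000000 = 0.699006.
Q̄ = (S_0/π) × [bracket] = (1361/π) × 0.699006 = 302.8 W/m².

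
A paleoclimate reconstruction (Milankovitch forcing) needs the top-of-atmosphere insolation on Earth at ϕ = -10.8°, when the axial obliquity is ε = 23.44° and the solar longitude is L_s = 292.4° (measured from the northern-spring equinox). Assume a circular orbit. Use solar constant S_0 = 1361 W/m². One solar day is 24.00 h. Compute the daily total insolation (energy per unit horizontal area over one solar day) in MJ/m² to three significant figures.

38.3 MJ/m²

Solar declination: sin δ = sin ε · sin L_s = sin 23.44° × sin 292.4° = -0.36777, so δ = -21.578°.
cos h₀ = −tan(-10.8°) tan(-21.578°) = -0.0754, h₀ = 1.6463 rad.
Bracket: h₀ sin ϕ sin δ + cos ϕ cos δ sin h₀ = 1.6463×-0.18738×-0.36777 + 0.98229×0.92992×0.99715 = 0.113451 + 0.910848 = 1.024299.
Q̄ = (S_0/π) × [bracket] = (1361/π) × 1.024299 = 443.75 W/m².
Daily total = Q̄ × 24.00 h × 3600 s/h = 443.75 × 24.00 × 3600 / 10⁶ = 38.34 MJ/m².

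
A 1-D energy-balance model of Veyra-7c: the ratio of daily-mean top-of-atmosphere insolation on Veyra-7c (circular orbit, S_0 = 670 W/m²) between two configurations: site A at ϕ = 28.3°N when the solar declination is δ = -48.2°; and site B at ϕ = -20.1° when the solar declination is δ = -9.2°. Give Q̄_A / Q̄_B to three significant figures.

Q̄_A / Q̄_B ≈ 0.140

— Configuration A (ϕ=+28.3°):
cos h₀ = −tan(+28.3°) tan(-48.200°) = 0.6022, h₀ = 0.9245 rad.
Bracket: h₀ sin ϕ sin δ + cos ϕ cos δ sin h₀ = 0.9245×0.47409×-0.74548 + 0.88048×0.66653×0.79833 = -0.326741 + 0.468513 = 0.141772.
Q̄ = (S_0/π) × [bracket] = (670/π) × 0.141772 = 30.235 W/m².
— Configuration B (ϕ=-20.1°):
cos h₀ = −tan(-20.1°) tan(-9.200°) = -0.0593, h₀ = 1.6301 rad.
Bracket: h₀ sin ϕ sin δ + cos ϕ cos δ sin h₀ = 1.6301×-0.34366×-0.15988 + 0.93909×0.98714×0.99824 = 0.089565 + 0.925382 = 1.014947.
Q̄ = (S_0/π) × [bracket] = (670/π) × 1.014947 = 216.46 W/m².
Ratio Q̄_A / Q̄_B = 30.235 / 216.46 = 0.1397.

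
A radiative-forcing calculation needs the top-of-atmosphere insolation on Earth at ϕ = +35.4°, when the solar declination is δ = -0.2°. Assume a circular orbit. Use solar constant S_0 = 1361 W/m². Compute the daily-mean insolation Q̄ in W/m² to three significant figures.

cos h₀ = −tan(+35.4°) tan(-0.200°) = 0.0025, h₀ = 1.5683 rad.
Bracket: h₀ sin ϕ sin δ + cos ϕ cos δ sin h₀ = 1.5683×0.57928×-0.00349 + 0.81513×0.99999×1.00000 = -0.003171 + 0.815122 = 0.811951.
Q̄ = (S_0/π) × [bracket] = (1361/π) × 0.811951 = 351.8 W/m².

Q̄ ≈ 352 W/m²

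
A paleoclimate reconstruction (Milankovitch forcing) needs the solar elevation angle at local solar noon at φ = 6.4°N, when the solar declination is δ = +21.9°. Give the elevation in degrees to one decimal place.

At local noon the hour angle is zero, so the zenith angle equals |φ − δ| = |+6.4° − (+21.900°)| = 15.500°.
Elevation = 90° − 15.500° = 74.5°.

74.5°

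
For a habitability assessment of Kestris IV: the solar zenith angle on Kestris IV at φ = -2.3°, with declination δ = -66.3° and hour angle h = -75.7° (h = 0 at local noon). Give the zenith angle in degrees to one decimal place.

cos θ_z = sin φ sin δ + cos φ cos δ cos h = 0.036747 + 0.099201 = 0.135948.
θ_z = arccos(0.135948) = 82.2°.

θ_z = 82.2°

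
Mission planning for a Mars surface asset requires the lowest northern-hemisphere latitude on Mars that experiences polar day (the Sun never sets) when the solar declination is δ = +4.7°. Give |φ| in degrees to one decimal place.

|φ| = 85.3°

Polar day requires cos H₀ = −tan φ tan δ ≤ −1, i.e. tan φ tan δ ≥ 1.
The boundary is |tan φ| · |tan δ| = 1, so |φ| = 90° − |δ| = 90° − 4.7° = 85.3° in the northern hemisphere.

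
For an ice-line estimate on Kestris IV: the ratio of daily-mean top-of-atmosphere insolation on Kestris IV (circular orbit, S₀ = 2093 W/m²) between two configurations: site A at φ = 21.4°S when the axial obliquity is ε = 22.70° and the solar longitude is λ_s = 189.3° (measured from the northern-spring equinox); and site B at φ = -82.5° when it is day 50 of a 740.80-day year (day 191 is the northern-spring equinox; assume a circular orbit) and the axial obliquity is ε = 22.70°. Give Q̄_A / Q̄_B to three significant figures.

Q̄_A / Q̄_B ≈ 0.863

— Configuration A (φ=-21.4°):
Solar declination: sin δ = sin ε · sin λ_s = sin 22.70° × sin 189.3° = -0.06236, so δ = -3.576°.
cos H₀ = −tan(-21.4°) tan(-3.576°) = -0.0245, H₀ = 1.5953 rad.
Bracket: H₀ sin φ sin δ + cos φ cos δ sin H₀ = 1.5953×-0.36488×-0.06236 + 0.93106×0.99805×0.99970 = 0.036299 + 0.928966 = 0.965265.
Q̄ = (S₀/π) × [bracket] = (2093/π) × 0.965265 = 643.08 W/m².
— Configuration B (φ=-82.5°):
Solar longitude: λ_s = 360° × (50 − 191)/740.80 = -68.521°, i.e. -68.521° + 360° = 291.479°.
sin δ = sin 22.70° × sin 291.479° = -0.35910, so δ = -21.045°.
cos H₀ = −tan(-82.5°) tan(-21.045°) = -2.9226 ≤ −1 ⇒ polar day, H₀ = π.
Bracket: H₀ sin φ sin δ + cos φ cos δ sin H₀ = 3.1416×-0.99144×-0.35910 + 0.13053×0.93330×0.00000 = 1.118492 + 0.000000 = 1.118492.
Q̄ = (S₀/π) × [bracket] = (2093/π) × 1.118492 = 745.16 W/m².
Ratio Q̄_A / Q̄_B = 643.08 / 745.16 = 0.8630.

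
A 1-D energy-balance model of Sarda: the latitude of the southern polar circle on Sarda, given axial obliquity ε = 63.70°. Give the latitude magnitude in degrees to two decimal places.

The polar circle is the lowest latitude that experiences at least one full rotation of continuous darkness at the northern-summer solstice; it lies at |φ| = 90° − ε = 90° − 63.70° = 26.30°.

26.30°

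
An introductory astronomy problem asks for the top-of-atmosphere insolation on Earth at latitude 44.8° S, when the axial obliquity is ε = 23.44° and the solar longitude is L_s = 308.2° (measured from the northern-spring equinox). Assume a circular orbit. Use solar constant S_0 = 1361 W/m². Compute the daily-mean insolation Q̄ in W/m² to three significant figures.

Solar declination: sin δ = sin ε · sin L_s = sin 23.44° × sin 308.2° = -0.31260, so δ = -18.216°.
cos h₀ = −tan(-44.8°) tan(-18.216°) = -0.3268, h₀ = 1.9037 rad.
Bracket: h₀ sin ϕ sin δ + cos ϕ cos δ sin h₀ = 1.9037×-0.70463×-0.31260 + 0.70957×0.94988×0.94509 = 0.419323 + 0.636997 = 1.056320.
Q̄ = (S_0/π) × [bracket] = (1361/π) × 1.056320 = 457.6 W/m².

Q̄ ≈ 458 W/m²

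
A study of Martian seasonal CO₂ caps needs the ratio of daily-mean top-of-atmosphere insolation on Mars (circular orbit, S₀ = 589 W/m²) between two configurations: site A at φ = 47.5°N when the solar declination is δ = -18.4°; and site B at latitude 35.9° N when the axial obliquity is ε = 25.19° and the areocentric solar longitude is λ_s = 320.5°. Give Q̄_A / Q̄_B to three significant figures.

— Configuration A (φ=+47.5°):
cos H₀ = −tan(+47.5°) tan(-18.400°) = 0.3630, H₀ = 1.1993 rad.
Bracket: H₀ sin φ sin δ + cos φ cos δ sin H₀ = 1.1993×0.73728×-0.31565 + 0.67559×0.94888×0.93178 = -0.279104 + 0.597321 = 0.318217.
Q̄ = (S₀/π) × [bracket] = (589/π) × 0.318217 = 59.661 W/m².
— Configuration B (φ=+35.9°):
sin δ = sin 25.19° × sin 320.5° = -0.27073, so δ = -15.708°.
cos H₀ = −tan(+35.9°) tan(-15.708°) = 0.2036, H₀ = 1.3658 rad.
Bracket: H₀ sin φ sin δ + cos φ cos δ sin H₀ = 1.3658×0.58637×-0.27073 + 0.81004×0.96266×0.97906 = -0.216818 + 0.763464 = 0.546646.
Q̄ = (S₀/π) × [bracket] = (589/π) × 0.546646 = 102.49 W/m².
Ratio Q̄_A / Q̄_B = 59.661 / 102.49 = 0.5821.

Q̄_A / Q̄_B ≈ 0.582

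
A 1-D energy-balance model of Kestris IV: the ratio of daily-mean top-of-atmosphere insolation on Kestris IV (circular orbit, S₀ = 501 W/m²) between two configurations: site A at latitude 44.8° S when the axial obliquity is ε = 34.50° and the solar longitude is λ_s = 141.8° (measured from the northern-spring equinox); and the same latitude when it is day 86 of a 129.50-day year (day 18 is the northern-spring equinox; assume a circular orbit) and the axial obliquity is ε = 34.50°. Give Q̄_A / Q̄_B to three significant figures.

— Configuration A (φ=-44.8°):
Solar declination: sin δ = sin ε · sin λ_s = sin 34.50° × sin 141.8° = 0.35027, so δ = +20.504°.
cos H₀ = −tan(-44.8°) tan(+20.504°) = 0.3714, H₀ = 1.1903 rad.
Bracket: H₀ sin φ sin δ + cos φ cos δ sin H₀ = 1.1903×-0.70463×0.35027 + 0.70957×0.93665×0.92849 = -0.293779 + 0.617092 = 0.323313.
Q̄ = (S₀/π) × [bracket] = (501/π) × 0.323313 = 51.560 W/m².
— Configuration B (φ=-44.8°):
Solar longitude: λ_s = 360° × (86 − 18)/129.50 = 189.035°.
sin δ = sin 34.50° × sin 189.035° = -0.08894, so δ = -5.103°.
cos H₀ = −tan(-44.8°) tan(-5.103°) = -0.0887, H₀ = 1.6596 rad.
Bracket: H₀ sin φ sin δ + cos φ cos δ sin H₀ = 1.6596×-0.70463×-0.08894 + 0.70957×0.99604×0.99606 = 0.104007 + 0.703975 = 0.807982.
Q̄ = (S₀/π) × [bracket] = (501/π) × 0.807982 = 128.85 W/m².
Ratio Q̄_A / Q̄_B = 51.560 / 128.85 = 0.4002.

Q̄_A / Q̄_B ≈ 0.400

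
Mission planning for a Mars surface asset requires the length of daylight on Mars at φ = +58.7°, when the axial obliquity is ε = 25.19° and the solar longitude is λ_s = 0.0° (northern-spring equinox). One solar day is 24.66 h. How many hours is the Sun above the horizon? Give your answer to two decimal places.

Solar declination: sin δ = sin ε · sin λ_s = sin 25.19° × sin 0.0° = 0.00000, so δ = +0.000°.
cos H₀ = −tan φ · tan δ = −tan(+58.7°) × tan(+0.000°) = -0.0000, so H₀ = 1.5708 rad = 90.00°.
Daylight = 2H₀/(2π) × 24.66 h = (1.5708/π) × 24.66 = 12.33 h.

12.33 h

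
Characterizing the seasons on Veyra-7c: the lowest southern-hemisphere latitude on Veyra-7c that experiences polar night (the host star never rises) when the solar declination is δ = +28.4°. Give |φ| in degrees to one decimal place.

Polar night requires cos H₀ = −tan φ tan δ ≥ 1, i.e. tan φ tan δ ≤ −1.
The boundary is |tan φ| · |tan δ| = 1, so |φ| = 90° − |δ| = 90° − 28.4° = 61.6° in the southern hemisphere.

|φ| = 61.6°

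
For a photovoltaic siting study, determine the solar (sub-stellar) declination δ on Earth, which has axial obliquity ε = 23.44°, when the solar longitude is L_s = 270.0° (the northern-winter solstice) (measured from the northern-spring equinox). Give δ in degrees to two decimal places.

δ = -23.44°

sin δ = sin ε · sin L_s = sin 23.44° × sin 270.0° = -0.397789.
δ = arcsin(-0.397789) = -23.44°.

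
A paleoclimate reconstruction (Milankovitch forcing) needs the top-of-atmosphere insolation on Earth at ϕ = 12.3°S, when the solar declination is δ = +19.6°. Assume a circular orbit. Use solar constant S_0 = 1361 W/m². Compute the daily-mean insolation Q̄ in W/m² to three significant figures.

cos h₀ = −tan(-12.3°) tan(+19.600°) = 0.0776, h₀ = 1.4931 rad.
Bracket: h₀ sin ϕ sin δ + cos ϕ cos δ sin h₀ = 1.4931×-0.21303×0.33545 + 0.97705×0.94206×0.99698 = -0.106698 + 0.917660 = 0.810962.
Q̄ = (S_0/π) × [bracket] = (1361/π) × 0.810962 = 351.3 W/m².

Q̄ ≈ 351 W/m²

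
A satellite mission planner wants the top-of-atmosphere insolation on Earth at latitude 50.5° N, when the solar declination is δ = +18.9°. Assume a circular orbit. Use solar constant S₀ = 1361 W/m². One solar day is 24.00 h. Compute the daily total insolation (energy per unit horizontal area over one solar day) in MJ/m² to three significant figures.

cos H₀ = −tan(+50.5°) tan(+18.900°) = -0.4153, H₀ = 1.9991 rad.
Bracket: H₀ sin φ sin δ + cos φ cos δ sin H₀ = 1.9991×0.77162×0.32392 + 0.63608×0.94609×0.90967 = 0.499661 + 0.547429 = 1.047090.
Q̄ = (S₀/π) × [bracket] = (1361/π) × 1.047090 = 453.62 W/m².
Daily total = Q̄ × 24.00 h × 3600 s/h = 453.62 × 24.00 × 3600 / 10⁶ = 39.19 MJ/m².

39.2 MJ/m²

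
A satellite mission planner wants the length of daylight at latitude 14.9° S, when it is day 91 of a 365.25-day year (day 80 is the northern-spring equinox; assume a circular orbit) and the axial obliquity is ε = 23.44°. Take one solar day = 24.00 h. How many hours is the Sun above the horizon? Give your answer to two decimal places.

Solar longitude: L_s = 360° × (91 − 80)/365.25 = 10.842°.
sin δ = sin 23.44° × sin 10.842° = 0.07482, so δ = +4.291°.
cos h₀ = −tan ϕ · tan δ = −tan(-14.9°) × tan(+4.291°) = 0.0200, so h₀ = 1.5508 rad = 88.86°.
Daylight = 2h₀/(2π) × 24.00 h = (1.5508/π) × 24.00 = 11.85 h.

11.85 h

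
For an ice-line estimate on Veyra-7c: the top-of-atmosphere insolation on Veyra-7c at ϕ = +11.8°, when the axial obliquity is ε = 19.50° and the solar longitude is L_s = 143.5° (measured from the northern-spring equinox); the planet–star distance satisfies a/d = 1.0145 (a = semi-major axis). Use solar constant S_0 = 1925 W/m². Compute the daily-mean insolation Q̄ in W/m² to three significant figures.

Q̄ ≈ 646 W/m²

Solar declination: sin δ = sin ε · sin L_s = sin 19.50° × sin 143.5° = 0.19856, so δ = +11.453°.
cos h₀ = −tan(+11.8°) tan(+11.453°) = -0.0423, h₀ = 1.6131 rad.
Bracket: h₀ sin ϕ sin δ + cos ϕ cos δ sin h₀ = 1.6131×0.20450×0.19856 + 0.97887×0.98009×0.99910 = 0.065501 + 0.958517 = 1.024018.
Inverse-square distance factor (a/d)² = 1.0145² = 1.029210.
Q̄ = (S_0/π) × 1.029210 × [bracket] = (1925/π) × 1.029210 × 1.024018 = 645.8 W/m².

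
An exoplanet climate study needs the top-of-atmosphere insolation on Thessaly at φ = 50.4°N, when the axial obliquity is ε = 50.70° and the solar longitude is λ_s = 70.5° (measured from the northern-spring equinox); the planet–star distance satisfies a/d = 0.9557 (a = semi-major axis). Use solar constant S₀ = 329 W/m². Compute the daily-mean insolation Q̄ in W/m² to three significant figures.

Solar declination: sin δ = sin ε · sin λ_s = sin 50.70° × sin 70.5° = 0.72945, so δ = +46.841°.
cos H₀ = −tan(+50.4°) tan(+46.841°) = -1.2891 ≤ −1 ⇒ polar day, H₀ = π.
Bracket: H₀ sin φ sin δ + cos φ cos δ sin H₀ = 3.1416×0.77051×0.72945 + 0.63742×0.68403×0.00000 = 1.765732 + 0.000000 = 1.765732.
Inverse-square distance factor (a/d)² = 0.9557² = 0.913362.
Q̄ = (S₀/π) × 0.913362 × [bracket] = (329/π) × 0.913362 × 1.765732 = 168.9 W/m².

Q̄ ≈ 169 W/m²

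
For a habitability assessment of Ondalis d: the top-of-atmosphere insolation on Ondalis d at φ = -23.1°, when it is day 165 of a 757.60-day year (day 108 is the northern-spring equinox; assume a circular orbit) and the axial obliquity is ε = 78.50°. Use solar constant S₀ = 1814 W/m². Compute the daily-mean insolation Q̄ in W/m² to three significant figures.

Q̄ ≈ 327 W/m²

Solar longitude: λ_s = 360° × (165 − 108)/757.60 = 27.086°.
sin δ = sin 78.50° × sin 27.086° = 0.44618, so δ = +26.499°.
cos H₀ = −tan(-23.1°) tan(+26.499°) = 0.2127, H₀ = 1.3565 rad.
Bracket: H₀ sin φ sin δ + cos φ cos δ sin H₀ = 1.3565×-0.39234×0.44618 + 0.91982×0.89494×0.97713 = -0.237461 + 0.804357 = 0.566896.
Q̄ = (S₀/π) × [bracket] = (1814/π) × 0.566896 = 327.3 W/m².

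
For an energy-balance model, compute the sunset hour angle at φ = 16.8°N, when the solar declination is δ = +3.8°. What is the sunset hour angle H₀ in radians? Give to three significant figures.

H₀ = 1.59 rad

cos H₀ = −tan φ · tan δ = −tan(+16.8°) × tan(+3.800°) = -0.0201, so H₀ = 1.5909 rad = 91.15°.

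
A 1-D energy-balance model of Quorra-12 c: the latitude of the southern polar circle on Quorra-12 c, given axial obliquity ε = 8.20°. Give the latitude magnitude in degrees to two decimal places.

81.80°

The polar circle is the lowest latitude that experiences at least one full rotation of continuous darkness at the northern-summer solstice; it lies at |φ| = 90° − ε = 90° − 8.20° = 81.80°.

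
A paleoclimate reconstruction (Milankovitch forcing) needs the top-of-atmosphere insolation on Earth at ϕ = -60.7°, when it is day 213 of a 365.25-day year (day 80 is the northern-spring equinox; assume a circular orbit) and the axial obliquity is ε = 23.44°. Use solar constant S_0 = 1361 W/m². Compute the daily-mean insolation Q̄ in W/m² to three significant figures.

Solar longitude: L_s = 360° × (213 − 80)/365.25 = 131.088°.
sin δ = sin 23.44° × sin 131.088° = 0.29981, so δ = +17.446°.
cos h₀ = −tan(-60.7°) tan(+17.446°) = 0.5600, h₀ = 0.9764 rad.
Bracket: h₀ sin ϕ sin δ + cos ϕ cos δ sin h₀ = 0.9764×-0.87207×0.29981 + 0.48938×0.95400×0.82848 = -0.255285 + 0.386791 = 0.131506.
Q̄ = (S_0/π) × [bracket] = (1361/π) × 0.131506 = 56.97 W/m².

Q̄ ≈ 57.0 W/m²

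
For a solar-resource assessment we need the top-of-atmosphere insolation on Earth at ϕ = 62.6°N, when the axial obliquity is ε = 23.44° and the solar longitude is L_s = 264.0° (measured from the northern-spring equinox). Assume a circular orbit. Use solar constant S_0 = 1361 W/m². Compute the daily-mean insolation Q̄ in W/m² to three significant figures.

Solar declination: sin δ = sin ε · sin L_s = sin 23.44° × sin 264.0° = -0.39561, so δ = -23.304°.
cos h₀ = −tan(+62.6°) tan(-23.304°) = 0.8310, h₀ = 0.5899 rad.
Bracket: h₀ sin ϕ sin δ + cos ϕ cos δ sin h₀ = 0.5899×0.88782×-0.39561 + 0.46020×0.91842×0.55627 = -0.207191 + 0.235111 = 0.027920.
Q̄ = (S_0/π) × [bracket] = (1361/π) × 0.027920 = 12.10 W/m².

Q̄ ≈ 12.1 W/m²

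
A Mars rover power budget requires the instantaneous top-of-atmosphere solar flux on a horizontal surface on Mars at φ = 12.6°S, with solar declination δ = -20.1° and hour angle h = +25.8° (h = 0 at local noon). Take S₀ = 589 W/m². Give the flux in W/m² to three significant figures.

530 W/m²

cos θ_z = sin φ sin δ + cos φ cos δ cos h = 0.074967 + 0.825122 = 0.900089.
Flux = S₀ · cos θ_z = 589 × 0.900089 = 530.2 W/m².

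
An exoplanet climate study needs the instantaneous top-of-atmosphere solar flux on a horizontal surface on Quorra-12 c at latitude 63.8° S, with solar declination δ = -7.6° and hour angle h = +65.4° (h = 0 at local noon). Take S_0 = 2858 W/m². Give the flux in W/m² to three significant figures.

cos θ_z = sin ϕ sin δ + cos ϕ cos δ cos h = 0.118668 + 0.182176 = 0.300844.
Flux = S_0 · cos θ_z = 2858 × 0.300844 = 859.8 W/m².

860 W/m²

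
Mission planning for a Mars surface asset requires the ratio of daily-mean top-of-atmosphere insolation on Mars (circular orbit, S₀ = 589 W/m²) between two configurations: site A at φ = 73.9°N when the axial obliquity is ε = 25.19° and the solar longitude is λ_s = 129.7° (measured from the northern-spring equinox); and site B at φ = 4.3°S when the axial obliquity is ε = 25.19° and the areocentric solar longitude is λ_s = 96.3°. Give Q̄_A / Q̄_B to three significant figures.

— Configuration A (φ=+73.9°):
Solar declination: sin δ = sin ε · sin λ_s = sin 25.19° × sin 129.7° = 0.32747, so δ = +19.115°.
cos H₀ = −tan(+73.9°) tan(+19.115°) = -1.2008 ≤ −1 ⇒ polar day, H₀ = π.
Bracket: H₀ sin φ sin δ + cos φ cos δ sin H₀ = 3.1416×0.96078×0.32747 + 0.27731×0.94486×0.00000 = 0.988431 + 0.000000 = 0.988431.
Q̄ = (S₀/π) × [bracket] = (589/π) × 0.988431 = 185.32 W/m².
— Configuration B (φ=-4.3°):
sin δ = sin 25.19° × sin 96.3° = 0.42305, so δ = +25.027°.
cos H₀ = −tan(-4.3°) tan(+25.027°) = 0.0351, H₀ = 1.5357 rad.
Bracket: H₀ sin φ sin δ + cos φ cos δ sin H₀ = 1.5357×-0.07498×0.42305 + 0.99719×0.90611×0.99938 = -0.048713 + 0.903004 = 0.854291.
Q̄ = (S₀/π) × [bracket] = (589/π) × 0.854291 = 160.17 W/m².
Ratio Q̄_A / Q̄_B = 185.32 / 160.17 = 1.157.

Q̄_A / Q̄_B ≈ 1.16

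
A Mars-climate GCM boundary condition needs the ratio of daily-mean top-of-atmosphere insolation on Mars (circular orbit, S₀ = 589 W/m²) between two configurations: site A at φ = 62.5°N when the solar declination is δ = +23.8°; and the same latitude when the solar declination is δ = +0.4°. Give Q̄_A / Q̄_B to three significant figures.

— Configuration A (φ=+62.5°):
cos H₀ = −tan(+62.5°) tan(+23.800°) = -0.8473, H₀ = 2.5816 rad.
Bracket: H₀ sin φ sin δ + cos φ cos δ sin H₀ = 2.5816×0.88701×0.40355 + 0.46175×0.91496×0.53119 = 0.924091 + 0.224419 = 1.148510.
Q̄ = (S₀/π) × [bracket] = (589/π) × 1.148510 = 215.33 W/m².
— Configuration B (φ=+62.5°):
cos H₀ = −tan(+62.5°) tan(+0.400°) = -0.0134, H₀ = 1.5842 rad.
Bracket: H₀ sin φ sin δ + cos φ cos δ sin H₀ = 1.5842×0.88701×0.00698 + 0.46175×0.99998×0.99991 = 0.009808 + 0.461699 = 0.471507.
Q̄ = (S₀/π) × [bracket] = (589/π) × 0.471507 = 88.400 W/m².
Ratio Q̄_A / Q̄_B = 215.33 / 88.400 = 2.436.

Q̄_A / Q̄_B ≈ 2.44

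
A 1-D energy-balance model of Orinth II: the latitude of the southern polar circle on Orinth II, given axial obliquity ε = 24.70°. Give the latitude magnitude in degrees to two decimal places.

65.30°

The polar circle is the lowest latitude that experiences at least one full rotation of continuous darkness at the northern-summer solstice; it lies at |φ| = 90° − ε = 90° − 24.70° = 65.30°.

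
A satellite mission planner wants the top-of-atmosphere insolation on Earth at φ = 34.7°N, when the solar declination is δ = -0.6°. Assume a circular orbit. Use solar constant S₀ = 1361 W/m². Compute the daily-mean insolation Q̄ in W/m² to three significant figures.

Q̄ ≈ 352 W/m²

cos H₀ = −tan(+34.7°) tan(-0.600°) = 0.0073, H₀ = 1.5635 rad.
Bracket: H₀ sin φ sin δ + cos φ cos δ sin H₀ = 1.5635×0.56928×-0.01047 + 0.82214×0.99995×0.99997 = -0.009319 + 0.822074 = 0.812755.
Q̄ = (S₀/π) × [bracket] = (1361/π) × 0.812755 = 352.1 W/m².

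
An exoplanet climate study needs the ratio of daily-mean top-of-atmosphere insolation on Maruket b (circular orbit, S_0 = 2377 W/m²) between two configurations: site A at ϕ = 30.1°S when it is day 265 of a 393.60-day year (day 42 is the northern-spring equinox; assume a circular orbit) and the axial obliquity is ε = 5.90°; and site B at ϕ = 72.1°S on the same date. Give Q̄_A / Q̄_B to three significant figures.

Q̄_A / Q̄_B ≈ 2.41

— Configuration A (ϕ=-30.1°):
Solar longitude: L_s = 360° × (265 − 42)/393.60 = 203.963°.
sin δ = sin 5.90° × sin 203.963° = -0.04175, so δ = -2.393°.
cos h₀ = −tan(-30.1°) tan(-2.393°) = -0.0242, h₀ = 1.5950 rad.
Bracket: h₀ sin ϕ sin δ + cos ϕ cos δ sin h₀ = 1.5950×-0.50151×-0.04175 + 0.86515×0.99913×0.99971 = 0.033396 + 0.864147 = 0.897543.
Q̄ = (S_0/π) × [bracket] = (2377/π) × 0.897543 = 679.10 W/m².
— Configuration B (ϕ=-72.1°):
cos h₀ = −tan(-72.1°) tan(-2.393°) = -0.1294, h₀ = 1.7005 rad.
Bracket: h₀ sin ϕ sin δ + cos ϕ cos δ sin h₀ = 1.7005×-0.95159×-0.04175 + 0.30736×0.99913×0.99160 = 0.067559 + 0.304513 = 0.372072.
Q̄ = (S_0/π) × [bracket] = (2377/π) × 0.372072 = 281.52 W/m².
Ratio Q̄_A / Q̄_B = 679.10 / 281.52 = 2.412.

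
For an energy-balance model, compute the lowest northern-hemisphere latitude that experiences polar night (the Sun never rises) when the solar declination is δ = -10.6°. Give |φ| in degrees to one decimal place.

|φ| = 79.4°

Polar night requires cos H₀ = −tan φ tan δ ≥ 1, i.e. tan φ tan δ ≤ −1.
The boundary is |tan φ| · |tan δ| = 1, so |φ| = 90° − |δ| = 90° − 10.6° = 79.4° in the northern hemisphere.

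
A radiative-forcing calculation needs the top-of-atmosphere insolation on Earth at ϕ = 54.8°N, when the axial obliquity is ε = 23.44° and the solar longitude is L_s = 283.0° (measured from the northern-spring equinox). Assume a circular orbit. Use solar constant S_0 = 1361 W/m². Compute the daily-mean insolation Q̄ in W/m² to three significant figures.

Solar declination: sin δ = sin ε · sin L_s = sin 23.44° × sin 283.0° = -0.38759, so δ = -22.805°.
cos h₀ = −tan(+54.8°) tan(-22.805°) = 0.5960, h₀ = 0.9322 rad.
Bracket: h₀ sin ϕ sin δ + cos ϕ cos δ sin h₀ = 0.9322×0.81714×-0.38759 + 0.57643×0.92183×0.80295 = -0.295242 + 0.426664 = 0.131422.
Q̄ = (S_0/π) × [bracket] = (1361/π) × 0.131422 = 56.93 W/m².

Q̄ ≈ 56.9 W/m²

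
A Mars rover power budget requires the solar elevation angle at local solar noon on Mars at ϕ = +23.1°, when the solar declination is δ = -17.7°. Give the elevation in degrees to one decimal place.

49.2°

At local noon the hour angle is zero, so the zenith angle equals |ϕ − δ| = |+23.1° − (-17.700°)| = 40.800°.
Elevation = 90° − 40.800° = 49.2°.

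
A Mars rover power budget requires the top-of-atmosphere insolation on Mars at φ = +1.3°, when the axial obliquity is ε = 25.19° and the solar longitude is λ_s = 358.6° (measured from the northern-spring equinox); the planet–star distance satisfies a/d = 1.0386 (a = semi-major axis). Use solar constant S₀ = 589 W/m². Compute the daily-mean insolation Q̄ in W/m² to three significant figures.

Solar declination: sin δ = sin ε · sin λ_s = sin 25.19° × sin 358.6° = -0.01040, so δ = -0.596°.
cos H₀ = −tan(+1.3°) tan(-0.596°) = 0.0002, H₀ = 1.5706 rad.
Bracket: H₀ sin φ sin δ + cos φ cos δ sin H₀ = 1.5706×0.02269×-0.01040 + 0.99974×0.99995×1.00000 = -0.000371 + 0.999690 = 0.999319.
Inverse-square distance factor (a/d)² = 1.0386² = 1.078690.
Q̄ = (S₀/π) × 1.078690 × [bracket] = (589/π) × 1.078690 × 0.999319 = 202.1 W/m².

Q̄ ≈ 202 W/m²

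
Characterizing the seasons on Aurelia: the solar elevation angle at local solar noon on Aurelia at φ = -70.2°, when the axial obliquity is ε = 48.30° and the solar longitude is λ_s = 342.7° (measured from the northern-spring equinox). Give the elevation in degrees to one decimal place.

32.6°

Solar declination: sin δ = sin ε · sin λ_s = sin 48.30° × sin 342.7° = -0.22203, so δ = -12.828°.
At local noon the hour angle is zero, so the zenith angle equals |φ − δ| = |-70.2° − (-12.828°)| = 57.372°.
Elevation = 90° − 57.372° = 32.6°.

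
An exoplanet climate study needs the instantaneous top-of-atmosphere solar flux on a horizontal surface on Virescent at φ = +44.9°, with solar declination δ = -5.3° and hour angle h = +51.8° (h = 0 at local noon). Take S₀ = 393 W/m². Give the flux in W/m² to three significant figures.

146 W/m²

cos θ_z = sin φ sin δ + cos φ cos δ cos h = -0.065202 + 0.436171 = 0.370969.
Flux = S₀ · cos θ_z = 393 × 0.370969 = 145.8 W/m².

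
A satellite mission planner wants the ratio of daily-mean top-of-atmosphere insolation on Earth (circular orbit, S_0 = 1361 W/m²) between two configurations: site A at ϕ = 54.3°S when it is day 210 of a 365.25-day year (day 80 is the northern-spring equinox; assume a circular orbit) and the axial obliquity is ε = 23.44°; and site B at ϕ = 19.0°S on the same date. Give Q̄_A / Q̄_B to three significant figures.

— Configuration A (ϕ=-54.3°):
Solar longitude: L_s = 360° × (210 − 80)/365.25 = 128.131°.
sin δ = sin 23.44° × sin 128.131° = 0.31290, so δ = +18.234°.
cos h₀ = −tan(-54.3°) tan(+18.234°) = 0.4585, h₀ = 1.0945 rad.
Bracket: h₀ sin ϕ sin δ + cos ϕ cos δ sin h₀ = 1.0945×-0.81208×0.31290 + 0.58354×0.94979×0.88871 = -0.278112 + 0.492559 = 0.214447.
Q̄ = (S_0/π) × [bracket] = (1361/π) × 0.214447 = 92.903 W/m².
— Configuration B (ϕ=-19.0°):
cos h₀ = −tan(-19.0°) tan(+18.234°) = 0.1134, h₀ = 1.4571 rad.
Bracket: h₀ sin ϕ sin δ + cos ϕ cos δ sin h₀ = 1.4571×-0.32557×0.31290 + 0.94552×0.94979×0.99355 = -0.148436 + 0.892253 = 0.743817.
Q̄ = (S_0/π) × [bracket] = (1361/π) × 0.743817 = 322.24 W/m².
Ratio Q̄_A / Q̄_B = 92.903 / 322.24 = 0.2883.

Q̄_A / Q̄_B ≈ 0.288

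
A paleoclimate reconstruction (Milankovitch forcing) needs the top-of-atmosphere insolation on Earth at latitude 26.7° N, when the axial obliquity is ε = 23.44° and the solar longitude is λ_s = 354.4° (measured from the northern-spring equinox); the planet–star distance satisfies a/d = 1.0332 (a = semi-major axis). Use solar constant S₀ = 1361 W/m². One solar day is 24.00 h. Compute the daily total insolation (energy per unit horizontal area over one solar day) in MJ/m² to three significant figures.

34.6 MJ/m²

Solar declination: sin δ = sin ε · sin λ_s = sin 23.44° × sin 354.4° = -0.03882, so δ = -2.225°.
cos H₀ = −tan(+26.7°) tan(-2.225°) = 0.0195, H₀ = 1.5513 rad.
Bracket: H₀ sin φ sin δ + cos φ cos δ sin H₀ = 1.5513×0.44932×-0.03882 + 0.89337×0.99925×0.99981 = -0.027059 + 0.892530 = 0.865471.
Inverse-square distance factor (a/d)² = 1.0332² = 1.067502.
Q̄ = (S₀/π) × 1.067502 × [bracket] = (1361/π) × 1.067502 × 0.865471 = 400.25 W/m².
Daily total = Q̄ × 24.00 h × 3600 s/h = 400.25 × 24.00 × 3600 / 10⁶ = 34.58 MJ/m².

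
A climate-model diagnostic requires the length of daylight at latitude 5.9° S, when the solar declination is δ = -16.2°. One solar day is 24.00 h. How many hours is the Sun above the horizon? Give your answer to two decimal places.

cos H₀ = −tan φ · tan δ = −tan(-5.9°) × tan(-16.200°) = -0.0300, so H₀ = 1.6008 rad = 91.72°.
Daylight = 2H₀/(2π) × 24.00 h = (1.6008/π) × 24.00 = 12.23 h.

12.23 h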